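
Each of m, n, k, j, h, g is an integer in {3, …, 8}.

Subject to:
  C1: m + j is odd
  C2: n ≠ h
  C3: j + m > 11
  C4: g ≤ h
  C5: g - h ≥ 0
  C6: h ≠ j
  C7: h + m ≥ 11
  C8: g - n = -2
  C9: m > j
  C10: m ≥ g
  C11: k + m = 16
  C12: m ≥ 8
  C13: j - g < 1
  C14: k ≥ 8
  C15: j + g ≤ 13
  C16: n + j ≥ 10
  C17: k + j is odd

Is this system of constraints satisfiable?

Satisfiable

Setting (m, n, k, j, h, g) = (8, 8, 8, 5, 6, 6) satisfies everything: constraint 3: j + m = 13; constraint 5: g - h = 0; constraint 7: h + m = 14, and the others follow.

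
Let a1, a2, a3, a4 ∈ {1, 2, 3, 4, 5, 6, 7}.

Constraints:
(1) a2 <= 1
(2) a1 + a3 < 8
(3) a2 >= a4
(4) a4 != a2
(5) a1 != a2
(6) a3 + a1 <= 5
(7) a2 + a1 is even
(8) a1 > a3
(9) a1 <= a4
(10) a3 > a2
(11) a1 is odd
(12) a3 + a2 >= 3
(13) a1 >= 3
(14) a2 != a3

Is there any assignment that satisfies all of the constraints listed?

Unsatisfiable

From constraints 9 and 13: a4 ≥ a1 and a1 ≥ 3, so a4 ≥ 3. From constraints 1 and 3: a4 ≤ a2 and a2 ≤ 1, so a4 ≤ 1. But 1 < 3, so no value of a4 works.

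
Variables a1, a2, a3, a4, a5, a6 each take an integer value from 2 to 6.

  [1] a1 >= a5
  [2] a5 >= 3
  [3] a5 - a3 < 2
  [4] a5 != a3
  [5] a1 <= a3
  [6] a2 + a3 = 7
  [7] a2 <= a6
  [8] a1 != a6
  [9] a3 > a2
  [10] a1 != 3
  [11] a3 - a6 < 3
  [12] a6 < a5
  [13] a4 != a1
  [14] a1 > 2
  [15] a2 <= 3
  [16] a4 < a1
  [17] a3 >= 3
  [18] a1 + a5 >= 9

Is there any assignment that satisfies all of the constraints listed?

Take a1 = 5, a2 = 2, a3 = 5, a4 = 4, a5 = 4, a6 = 3. Then constraint 3: a5 - a3 = -1; constraint 6: a2 + a3 = 7, and every other listed constraint is also met.

Satisfiable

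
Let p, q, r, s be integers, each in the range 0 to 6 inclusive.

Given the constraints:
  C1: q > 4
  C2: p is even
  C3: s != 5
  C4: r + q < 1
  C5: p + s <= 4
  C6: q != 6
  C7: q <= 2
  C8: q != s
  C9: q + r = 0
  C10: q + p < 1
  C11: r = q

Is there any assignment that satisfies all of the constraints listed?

From constraint 1: q ≥ 5. From constraint 7: q ≤ 2. But 2 < 5, so no value of q works.

Unsatisfiable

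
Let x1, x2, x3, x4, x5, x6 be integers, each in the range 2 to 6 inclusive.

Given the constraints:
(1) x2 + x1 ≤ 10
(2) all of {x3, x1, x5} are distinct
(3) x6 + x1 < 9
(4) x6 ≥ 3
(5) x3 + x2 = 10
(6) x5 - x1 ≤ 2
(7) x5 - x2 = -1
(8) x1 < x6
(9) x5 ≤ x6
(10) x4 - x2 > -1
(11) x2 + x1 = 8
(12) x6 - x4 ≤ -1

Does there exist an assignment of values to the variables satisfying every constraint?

Satisfiable

One satisfying assignment is x1 = 3, x2 = 5, x3 = 5, x4 = 6, x5 = 4, x6 = 4.
For the less obvious constraints — constraint 1: x2 + x1 = 8; constraint 3: x6 + x1 = 7; constraint 5: x3 + x2 = 10 — and the others hold by inspection.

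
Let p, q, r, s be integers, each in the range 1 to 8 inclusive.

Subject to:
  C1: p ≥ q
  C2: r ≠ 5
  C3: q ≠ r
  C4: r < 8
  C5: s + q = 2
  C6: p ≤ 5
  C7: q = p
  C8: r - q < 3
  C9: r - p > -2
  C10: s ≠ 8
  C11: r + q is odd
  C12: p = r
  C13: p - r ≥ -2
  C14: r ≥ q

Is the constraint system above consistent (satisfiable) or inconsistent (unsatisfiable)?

From constraints 7 and 12, q = p = r, so q = r. But constraint 3 says q ≠ r. Contradiction.

Unsatisfiable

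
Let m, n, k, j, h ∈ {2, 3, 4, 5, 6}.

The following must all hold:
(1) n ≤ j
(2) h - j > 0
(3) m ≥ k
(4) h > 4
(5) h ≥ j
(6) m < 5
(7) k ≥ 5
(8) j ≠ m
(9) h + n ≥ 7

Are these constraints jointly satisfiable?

Unsatisfiable

From constraints 3 and 7: m ≥ k and k ≥ 5, so m ≥ 5. From constraint 6: m ≤ 4. But 4 < 5, so no value of m works.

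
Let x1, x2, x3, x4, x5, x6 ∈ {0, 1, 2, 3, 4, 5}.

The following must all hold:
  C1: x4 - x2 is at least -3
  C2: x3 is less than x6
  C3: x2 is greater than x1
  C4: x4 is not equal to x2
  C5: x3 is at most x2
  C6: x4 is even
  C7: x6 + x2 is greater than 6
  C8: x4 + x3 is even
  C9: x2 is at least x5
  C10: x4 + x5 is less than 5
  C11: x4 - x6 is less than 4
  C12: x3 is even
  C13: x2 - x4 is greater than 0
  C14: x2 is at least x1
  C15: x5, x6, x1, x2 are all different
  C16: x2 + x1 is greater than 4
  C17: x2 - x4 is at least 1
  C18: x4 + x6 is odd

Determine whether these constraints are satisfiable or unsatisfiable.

Setting (x1, x2, x3, x4, x5, x6) = (1, 5, 0, 4, 0, 3) satisfies everything: constraint 1: x4 - x2 = -1; constraint 7: x6 + x2 = 8, and the others follow.

Satisfiable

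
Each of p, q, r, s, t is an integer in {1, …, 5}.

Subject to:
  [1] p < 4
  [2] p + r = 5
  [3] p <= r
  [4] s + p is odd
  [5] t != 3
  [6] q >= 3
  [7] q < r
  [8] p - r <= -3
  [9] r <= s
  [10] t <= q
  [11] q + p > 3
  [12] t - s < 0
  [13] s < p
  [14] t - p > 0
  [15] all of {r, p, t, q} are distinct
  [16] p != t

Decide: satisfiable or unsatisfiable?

Constraints 7, 9, 10, 13, and 14 give r ≤ s, s < p, p < t, t ≤ q, q < r. Chaining: r ≤ s < p < t ≤ q < r, which forces r < r — impossible.

Unsatisfiable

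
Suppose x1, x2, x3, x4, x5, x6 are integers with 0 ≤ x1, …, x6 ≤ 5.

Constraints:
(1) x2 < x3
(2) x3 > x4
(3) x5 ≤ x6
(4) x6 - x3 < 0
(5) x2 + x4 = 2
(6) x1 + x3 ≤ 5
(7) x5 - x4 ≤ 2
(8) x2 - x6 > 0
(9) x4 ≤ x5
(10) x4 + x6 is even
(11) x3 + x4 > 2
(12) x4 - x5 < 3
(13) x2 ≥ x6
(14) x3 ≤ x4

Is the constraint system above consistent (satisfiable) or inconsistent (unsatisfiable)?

Constraints 1, 3, 8, 9, and 14 give x4 ≤ x5, x5 ≤ x6, x6 < x2, x2 < x3, x3 ≤ x4. Chaining: x4 ≤ x5 ≤ x6 < x2 < x3 ≤ x4, which forces x4 < x4 — impossible.

Unsatisfiable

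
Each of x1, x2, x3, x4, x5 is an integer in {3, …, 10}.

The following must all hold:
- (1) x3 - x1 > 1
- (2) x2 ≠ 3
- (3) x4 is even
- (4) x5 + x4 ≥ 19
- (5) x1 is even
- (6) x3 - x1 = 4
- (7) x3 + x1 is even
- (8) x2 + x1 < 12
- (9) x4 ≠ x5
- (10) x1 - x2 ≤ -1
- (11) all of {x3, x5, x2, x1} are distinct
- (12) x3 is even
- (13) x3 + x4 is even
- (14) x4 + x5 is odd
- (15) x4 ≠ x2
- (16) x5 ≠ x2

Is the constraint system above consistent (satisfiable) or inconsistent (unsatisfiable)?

Try x1 = 4, x2 = 5, x3 = 8, x4 = 10, x5 = 9.
Check constraint 1: x3 - x1 = 4; constraint 4: x5 + x4 = 19; constraint 6: x3 - x1 = 4. The remaining constraints are straightforward to verify.

Satisfiable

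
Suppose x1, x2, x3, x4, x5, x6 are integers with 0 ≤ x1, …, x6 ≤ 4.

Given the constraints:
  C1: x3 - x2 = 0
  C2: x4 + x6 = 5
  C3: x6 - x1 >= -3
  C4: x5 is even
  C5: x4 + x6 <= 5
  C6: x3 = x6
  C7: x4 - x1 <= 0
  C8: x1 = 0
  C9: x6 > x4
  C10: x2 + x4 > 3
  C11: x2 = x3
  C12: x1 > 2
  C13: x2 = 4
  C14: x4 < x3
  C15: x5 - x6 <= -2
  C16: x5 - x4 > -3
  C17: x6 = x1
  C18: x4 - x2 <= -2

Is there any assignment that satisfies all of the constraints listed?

Constraint 13 fixes x2 = 4 and constraint 8 fixes x1 = 0. Constraints 6, 11, and 17 give x2 = x3 = x6 = x1, so x2 = x1. But 4 ≠ 0 — contradiction.

Unsatisfiable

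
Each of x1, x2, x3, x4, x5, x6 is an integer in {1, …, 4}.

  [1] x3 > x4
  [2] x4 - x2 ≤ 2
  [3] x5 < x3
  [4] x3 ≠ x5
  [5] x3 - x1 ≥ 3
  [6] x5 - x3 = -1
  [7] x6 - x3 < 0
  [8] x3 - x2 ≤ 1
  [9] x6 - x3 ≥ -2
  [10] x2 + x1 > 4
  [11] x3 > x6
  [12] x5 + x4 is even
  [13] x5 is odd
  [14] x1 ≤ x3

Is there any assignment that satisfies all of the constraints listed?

Satisfiable

One satisfying assignment is x1 = 1, x2 = 4, x3 = 4, x4 = 3, x5 = 3, x6 = 3.
For the less obvious constraints — constraint 2: x4 - x2 = -1; constraint 5: x3 - x1 = 3; constraint 6: x5 - x3 = -1 — and the others hold by inspection.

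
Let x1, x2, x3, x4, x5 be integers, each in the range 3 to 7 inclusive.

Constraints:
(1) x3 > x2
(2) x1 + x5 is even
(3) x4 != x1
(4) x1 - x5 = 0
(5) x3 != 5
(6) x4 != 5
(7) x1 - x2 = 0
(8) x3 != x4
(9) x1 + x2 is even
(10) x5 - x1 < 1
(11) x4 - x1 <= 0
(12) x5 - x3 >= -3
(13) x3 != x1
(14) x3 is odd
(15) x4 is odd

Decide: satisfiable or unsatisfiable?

Try x1 = 5, x2 = 5, x3 = 7, x4 = 3, x5 = 5.
Check constraint 4: x1 - x5 = 0; constraint 7: x1 - x2 = 0; constraint 10: x5 - x1 = 0. The remaining constraints are straightforward to verify.

Satisfiable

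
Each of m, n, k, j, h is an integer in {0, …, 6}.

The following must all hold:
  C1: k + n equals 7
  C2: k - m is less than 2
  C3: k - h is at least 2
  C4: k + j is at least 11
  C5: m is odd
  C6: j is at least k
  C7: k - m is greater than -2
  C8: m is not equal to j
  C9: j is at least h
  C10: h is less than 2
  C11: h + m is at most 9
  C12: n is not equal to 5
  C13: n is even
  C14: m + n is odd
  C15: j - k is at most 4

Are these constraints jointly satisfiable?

Satisfiable

Take m = 5, n = 2, k = 5, j = 6, h = 1. Then constraint 1: k + n = 7; constraint 2: k - m = 0, and every other listed constraint is also met.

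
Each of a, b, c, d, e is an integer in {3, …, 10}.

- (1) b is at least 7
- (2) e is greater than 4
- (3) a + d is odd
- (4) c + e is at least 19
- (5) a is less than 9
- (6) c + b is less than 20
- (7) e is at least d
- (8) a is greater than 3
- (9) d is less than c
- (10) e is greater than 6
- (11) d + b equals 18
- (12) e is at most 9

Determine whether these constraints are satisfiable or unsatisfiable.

Setting (a, b, c, d, e) = (8, 9, 10, 9, 9) satisfies everything: constraint 4: c + e = 19; constraint 6: c + b = 19, and the others follow.

Satisfiable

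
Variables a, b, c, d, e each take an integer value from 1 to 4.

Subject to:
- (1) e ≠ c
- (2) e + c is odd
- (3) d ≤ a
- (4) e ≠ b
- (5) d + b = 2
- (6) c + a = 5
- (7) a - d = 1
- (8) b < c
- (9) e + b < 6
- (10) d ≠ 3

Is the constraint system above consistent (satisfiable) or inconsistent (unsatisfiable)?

Satisfiable

Setting (a, b, c, d, e) = (2, 1, 3, 1, 4) satisfies everything: constraint 5: d + b = 2; constraint 6: c + a = 5; constraint 7: a - d = 1, and the others follow.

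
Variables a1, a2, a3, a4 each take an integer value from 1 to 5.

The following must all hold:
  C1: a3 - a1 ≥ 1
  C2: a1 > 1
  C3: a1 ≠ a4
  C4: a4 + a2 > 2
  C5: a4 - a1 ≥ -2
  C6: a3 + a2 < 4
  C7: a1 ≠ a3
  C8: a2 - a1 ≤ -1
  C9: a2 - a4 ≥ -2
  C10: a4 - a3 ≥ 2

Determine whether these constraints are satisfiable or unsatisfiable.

Constraints 1, 8, 9, and 10 give a2 − a4 ≥ -2, a4 − a3 ≥ 2, a3 − a1 ≥ 1, a1 − a2 ≥ 1.
Adding all 4 inequalities: the left sides telescope to 0, and the right sides sum to (-2) + 2 + 1 + 1 = 2. So 0 ≥ 2, which is false.

Unsatisfiable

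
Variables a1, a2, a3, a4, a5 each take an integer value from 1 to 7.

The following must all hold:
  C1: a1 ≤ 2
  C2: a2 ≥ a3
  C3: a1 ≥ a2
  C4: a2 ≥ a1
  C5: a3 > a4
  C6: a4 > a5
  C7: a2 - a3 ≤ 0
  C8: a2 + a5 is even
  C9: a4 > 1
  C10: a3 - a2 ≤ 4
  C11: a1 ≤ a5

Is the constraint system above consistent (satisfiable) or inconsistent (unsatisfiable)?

Constraints 2, 3, 5, 6, and 11 give a2 ≤ a1, a1 ≤ a5, a5 < a4, a4 < a3, a3 ≤ a2. Chaining: a2 ≤ a1 ≤ a5 < a4 < a3 ≤ a2, which forces a2 < a2 — impossible.

Unsatisfiable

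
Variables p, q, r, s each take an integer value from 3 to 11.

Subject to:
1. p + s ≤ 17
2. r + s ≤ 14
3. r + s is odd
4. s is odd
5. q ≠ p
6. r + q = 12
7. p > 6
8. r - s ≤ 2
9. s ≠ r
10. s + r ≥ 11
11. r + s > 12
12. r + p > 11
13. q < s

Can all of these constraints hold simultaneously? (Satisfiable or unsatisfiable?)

Satisfiable

One satisfying assignment is p = 7, q = 6, r = 6, s = 7.
For the less obvious constraints — constraint 1: p + s = 14; constraint 2: r + s = 13; constraint 6: r + q = 12 — and the others hold by inspection.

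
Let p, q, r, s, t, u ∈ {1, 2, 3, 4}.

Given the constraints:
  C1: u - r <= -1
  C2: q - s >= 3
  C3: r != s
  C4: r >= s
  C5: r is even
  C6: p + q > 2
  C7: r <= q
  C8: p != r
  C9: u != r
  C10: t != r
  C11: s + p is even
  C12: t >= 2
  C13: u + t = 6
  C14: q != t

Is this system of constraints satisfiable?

Satisfiable

One satisfying assignment is p = 1, q = 4, r = 4, s = 1, t = 3, u = 3.
For the less obvious constraints — constraint 1: u - r = -1; constraint 2: q - s = 3 — and the others hold by inspection.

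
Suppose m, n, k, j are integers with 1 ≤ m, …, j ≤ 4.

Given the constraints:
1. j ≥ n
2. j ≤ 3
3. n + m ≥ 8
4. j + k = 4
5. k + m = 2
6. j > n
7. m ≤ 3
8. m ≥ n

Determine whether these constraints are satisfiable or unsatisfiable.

From constraints 1 and 2: n ≤ j ≤ 3. From constraint 7: m ≤ 3. Hence n + m ≤ 6. But constraint 3 requires n + m ≥ 8, and 8 > 6. Contradiction.

Unsatisfiable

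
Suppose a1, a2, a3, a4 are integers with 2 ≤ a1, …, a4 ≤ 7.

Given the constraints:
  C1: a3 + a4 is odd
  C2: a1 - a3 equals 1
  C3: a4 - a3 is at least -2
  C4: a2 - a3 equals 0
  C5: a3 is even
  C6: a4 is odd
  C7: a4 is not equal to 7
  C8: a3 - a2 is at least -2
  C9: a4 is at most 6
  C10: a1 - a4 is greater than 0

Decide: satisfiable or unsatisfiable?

The assignment a1 = 7, a2 = 6, a3 = 6, a4 = 5 works:
  constraint 2 holds since a1 - a3 = 1.
  constraint 3 holds since a4 - a3 = -1.
  constraint 4 holds since a2 - a3 = 0.
The rest check out directly.

Satisfiable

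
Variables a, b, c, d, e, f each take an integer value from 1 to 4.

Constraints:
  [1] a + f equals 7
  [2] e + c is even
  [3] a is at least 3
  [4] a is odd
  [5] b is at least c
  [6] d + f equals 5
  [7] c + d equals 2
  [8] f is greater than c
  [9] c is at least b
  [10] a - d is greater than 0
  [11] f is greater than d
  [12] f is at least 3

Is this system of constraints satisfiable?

Take a = 3, b = 1, c = 1, d = 1, e = 1, f = 4. Then constraint 1: a + f = 7; constraint 6: d + f = 5, and every other listed constraint is also met.

Satisfiable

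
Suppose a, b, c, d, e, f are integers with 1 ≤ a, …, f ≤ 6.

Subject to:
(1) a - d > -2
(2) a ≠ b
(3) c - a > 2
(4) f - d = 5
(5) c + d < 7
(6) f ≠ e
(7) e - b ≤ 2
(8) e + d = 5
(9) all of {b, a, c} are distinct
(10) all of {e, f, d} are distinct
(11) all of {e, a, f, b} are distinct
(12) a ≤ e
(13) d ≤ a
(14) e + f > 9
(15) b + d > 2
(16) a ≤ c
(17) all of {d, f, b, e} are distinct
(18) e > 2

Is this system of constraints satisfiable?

Try a = 1, b = 2, c = 4, d = 1, e = 4, f = 6.
Check constraint 1: a - d = 0; constraint 3: c - a = 3; constraint 4: f - d = 5. The remaining constraints are straightforward to verify.

Satisfiable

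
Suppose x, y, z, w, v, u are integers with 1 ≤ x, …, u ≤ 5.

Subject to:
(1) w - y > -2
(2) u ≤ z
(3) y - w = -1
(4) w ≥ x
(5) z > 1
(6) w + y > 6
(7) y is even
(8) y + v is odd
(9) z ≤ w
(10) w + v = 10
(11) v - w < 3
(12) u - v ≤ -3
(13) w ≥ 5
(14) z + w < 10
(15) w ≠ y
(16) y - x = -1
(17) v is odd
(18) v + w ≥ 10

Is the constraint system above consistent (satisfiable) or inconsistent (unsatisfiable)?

Take x = 5, y = 4, z = 4, w = 5, v = 5, u = 2. Then constraint 1: w - y = 1; constraint 3: y - w = -1, and every other listed constraint is also met.

Satisfiable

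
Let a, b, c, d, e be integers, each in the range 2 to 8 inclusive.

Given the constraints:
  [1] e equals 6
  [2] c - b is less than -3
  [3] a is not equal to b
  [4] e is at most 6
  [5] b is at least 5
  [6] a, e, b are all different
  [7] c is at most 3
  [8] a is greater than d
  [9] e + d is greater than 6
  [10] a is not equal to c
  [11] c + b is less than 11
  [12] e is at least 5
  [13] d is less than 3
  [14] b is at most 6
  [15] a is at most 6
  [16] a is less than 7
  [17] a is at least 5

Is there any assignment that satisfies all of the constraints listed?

Constraints 4, 5, 12, 14, 15, and 17 confine each of a, e, b to the 2 values {5, 6}.
Constraint 6 requires all 3 of them to be distinct, but only 2 values are available — impossible by the pigeonhole principle.

Unsatisfiable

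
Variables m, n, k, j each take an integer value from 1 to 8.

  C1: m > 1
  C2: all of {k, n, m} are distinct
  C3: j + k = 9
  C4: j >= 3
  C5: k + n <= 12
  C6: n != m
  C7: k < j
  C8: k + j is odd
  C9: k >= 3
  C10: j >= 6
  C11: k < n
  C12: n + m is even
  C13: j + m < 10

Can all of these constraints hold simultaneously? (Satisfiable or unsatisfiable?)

Satisfiable

One satisfying assignment is m = 2, n = 6, k = 3, j = 6.
For the less obvious constraints — constraint 3: j + k = 9; constraint 5: k + n = 9 — and the others hold by inspection.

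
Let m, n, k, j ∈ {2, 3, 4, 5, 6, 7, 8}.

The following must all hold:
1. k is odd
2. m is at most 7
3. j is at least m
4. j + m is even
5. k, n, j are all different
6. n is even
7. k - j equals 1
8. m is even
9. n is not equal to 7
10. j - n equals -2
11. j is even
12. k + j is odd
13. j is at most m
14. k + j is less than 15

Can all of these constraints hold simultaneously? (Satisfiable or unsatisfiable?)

Satisfiable

Setting (m, n, k, j) = (6, 8, 7, 6) satisfies everything: constraint 7: k - j = 1; constraint 10: j - n = -2; constraint 14: k + j = 13, and the others follow.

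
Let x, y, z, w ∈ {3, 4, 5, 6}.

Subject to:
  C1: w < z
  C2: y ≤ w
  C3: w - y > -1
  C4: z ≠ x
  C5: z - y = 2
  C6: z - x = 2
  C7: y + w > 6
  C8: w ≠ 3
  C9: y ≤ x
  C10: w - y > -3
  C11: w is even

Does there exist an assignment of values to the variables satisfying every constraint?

Satisfiable

The assignment x = 4, y = 4, z = 6, w = 4 works:
  constraint 3 holds since w - y = 0.
  constraint 5 holds since z - y = 2.
The rest check out directly.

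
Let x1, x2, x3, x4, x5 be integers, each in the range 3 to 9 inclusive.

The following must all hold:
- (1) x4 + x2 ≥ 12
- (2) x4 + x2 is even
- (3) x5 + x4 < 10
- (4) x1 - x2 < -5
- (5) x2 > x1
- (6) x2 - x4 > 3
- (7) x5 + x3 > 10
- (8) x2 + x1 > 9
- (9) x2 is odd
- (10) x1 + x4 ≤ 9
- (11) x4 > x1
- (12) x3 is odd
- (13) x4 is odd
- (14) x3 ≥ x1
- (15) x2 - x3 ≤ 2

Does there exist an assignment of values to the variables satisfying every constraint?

The assignment x1 = 3, x2 = 9, x3 = 7, x4 = 5, x5 = 4 works:
  constraint 1 holds since x4 + x2 = 14.
  constraint 3 holds since x5 + x4 = 9.
  constraint 4 holds since x1 - x2 = -6.
The rest check out directly.

Satisfiable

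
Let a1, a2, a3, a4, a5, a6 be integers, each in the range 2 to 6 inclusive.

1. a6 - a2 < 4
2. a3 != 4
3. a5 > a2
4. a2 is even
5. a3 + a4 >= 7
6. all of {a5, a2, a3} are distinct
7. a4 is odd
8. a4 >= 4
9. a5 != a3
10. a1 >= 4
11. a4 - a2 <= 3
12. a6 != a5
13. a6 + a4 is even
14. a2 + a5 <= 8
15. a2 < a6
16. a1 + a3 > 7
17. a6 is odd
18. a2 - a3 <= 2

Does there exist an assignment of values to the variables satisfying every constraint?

The assignment a1 = 5, a2 = 2, a3 = 3, a4 = 5, a5 = 5, a6 = 3 works:
  constraint 1 holds since a6 - a2 = 1.
  constraint 5 holds since a3 + a4 = 8.
The rest check out directly.

Satisfiable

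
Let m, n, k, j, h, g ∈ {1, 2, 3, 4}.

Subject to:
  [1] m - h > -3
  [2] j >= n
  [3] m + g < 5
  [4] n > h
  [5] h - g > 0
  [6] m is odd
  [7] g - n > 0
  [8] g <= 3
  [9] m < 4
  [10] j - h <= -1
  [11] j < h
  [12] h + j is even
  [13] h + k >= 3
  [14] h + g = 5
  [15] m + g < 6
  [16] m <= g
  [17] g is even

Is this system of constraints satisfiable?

Constraints 2, 4, and 10 give j < h, h < n, n ≤ j. Chaining: j < h < n ≤ j, which forces j < j — impossible.

Unsatisfiable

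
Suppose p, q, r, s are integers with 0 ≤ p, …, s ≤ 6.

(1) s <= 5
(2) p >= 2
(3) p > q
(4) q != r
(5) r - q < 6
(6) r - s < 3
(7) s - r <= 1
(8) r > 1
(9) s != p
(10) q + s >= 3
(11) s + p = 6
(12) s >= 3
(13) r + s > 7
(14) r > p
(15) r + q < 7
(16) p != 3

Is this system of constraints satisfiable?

Try p = 2, q = 0, r = 4, s = 4.
Check constraint 5: r - q = 4; constraint 6: r - s = 0. The remaining constraints are straightforward to verify.

Satisfiable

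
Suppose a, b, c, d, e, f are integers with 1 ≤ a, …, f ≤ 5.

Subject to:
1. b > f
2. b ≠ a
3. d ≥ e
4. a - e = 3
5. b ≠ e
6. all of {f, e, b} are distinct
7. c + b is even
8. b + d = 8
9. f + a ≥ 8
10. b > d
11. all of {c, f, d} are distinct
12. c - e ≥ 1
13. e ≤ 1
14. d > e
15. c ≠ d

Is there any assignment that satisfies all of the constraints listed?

One satisfying assignment is a = 4, b = 5, c = 5, d = 3, e = 1, f = 4.
For the less obvious constraints — constraint 4: a - e = 3; constraint 8: b + d = 8 — and the others hold by inspection.

Satisfiable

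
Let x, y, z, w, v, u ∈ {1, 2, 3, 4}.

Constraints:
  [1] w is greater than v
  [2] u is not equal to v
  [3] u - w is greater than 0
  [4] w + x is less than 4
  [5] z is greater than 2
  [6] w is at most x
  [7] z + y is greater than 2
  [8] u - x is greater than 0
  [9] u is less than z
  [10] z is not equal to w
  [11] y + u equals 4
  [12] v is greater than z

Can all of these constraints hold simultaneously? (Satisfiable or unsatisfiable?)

Unsatisfiable

Constraints 1, 6, 8, 9, and 12 give v < w, w ≤ x, x < u, u < z, z < v. Chaining: v < w ≤ x < u < z < v, which forces v < v — impossible.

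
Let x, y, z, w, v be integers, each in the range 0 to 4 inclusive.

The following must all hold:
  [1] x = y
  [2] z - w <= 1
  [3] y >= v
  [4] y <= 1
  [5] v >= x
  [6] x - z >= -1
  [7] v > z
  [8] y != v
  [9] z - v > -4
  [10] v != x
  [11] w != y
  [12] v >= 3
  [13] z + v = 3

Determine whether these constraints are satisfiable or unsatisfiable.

Unsatisfiable

From constraint 12: v ≥ 3. From constraints 3 and 4: v ≤ y and y ≤ 1, so v ≤ 1. But 1 < 3, so no value of v works.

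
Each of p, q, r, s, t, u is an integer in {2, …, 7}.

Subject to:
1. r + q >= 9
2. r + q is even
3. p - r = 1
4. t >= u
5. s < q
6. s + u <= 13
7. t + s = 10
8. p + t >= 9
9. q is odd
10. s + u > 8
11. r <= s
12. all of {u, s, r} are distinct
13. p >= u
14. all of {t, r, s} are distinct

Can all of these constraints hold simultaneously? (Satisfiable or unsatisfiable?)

Satisfiable

Setting (p, q, r, s, t, u) = (6, 7, 5, 6, 4, 4) satisfies everything: constraint 1: r + q = 12; constraint 3: p - r = 1; constraint 6: s + u = 10, and the others follow.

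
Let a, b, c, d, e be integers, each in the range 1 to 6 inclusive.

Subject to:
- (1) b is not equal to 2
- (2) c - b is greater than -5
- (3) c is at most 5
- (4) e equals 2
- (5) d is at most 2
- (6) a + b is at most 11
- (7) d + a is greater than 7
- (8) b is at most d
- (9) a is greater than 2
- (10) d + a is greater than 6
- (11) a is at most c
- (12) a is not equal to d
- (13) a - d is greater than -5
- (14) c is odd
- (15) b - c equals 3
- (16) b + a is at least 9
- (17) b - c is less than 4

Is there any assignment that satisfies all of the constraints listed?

From constraints 5 and 8: b ≤ d ≤ 2. From constraints 3 and 11: a ≤ c ≤ 5. Hence b + a ≤ 7. But constraint 16 requires b + a ≥ 9, and 9 > 7. Contradiction.

Unsatisfiable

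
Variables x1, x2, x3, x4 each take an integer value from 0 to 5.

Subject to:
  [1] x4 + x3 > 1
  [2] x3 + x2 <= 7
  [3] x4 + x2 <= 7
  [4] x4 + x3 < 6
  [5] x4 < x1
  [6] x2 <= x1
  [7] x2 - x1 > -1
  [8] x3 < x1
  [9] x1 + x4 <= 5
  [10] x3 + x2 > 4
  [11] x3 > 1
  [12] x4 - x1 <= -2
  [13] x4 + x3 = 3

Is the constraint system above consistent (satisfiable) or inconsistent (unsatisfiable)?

Satisfiable

Setting (x1, x2, x3, x4) = (4, 4, 2, 1) satisfies everything: constraint 1: x4 + x3 = 3; constraint 2: x3 + x2 = 6, and the others follow.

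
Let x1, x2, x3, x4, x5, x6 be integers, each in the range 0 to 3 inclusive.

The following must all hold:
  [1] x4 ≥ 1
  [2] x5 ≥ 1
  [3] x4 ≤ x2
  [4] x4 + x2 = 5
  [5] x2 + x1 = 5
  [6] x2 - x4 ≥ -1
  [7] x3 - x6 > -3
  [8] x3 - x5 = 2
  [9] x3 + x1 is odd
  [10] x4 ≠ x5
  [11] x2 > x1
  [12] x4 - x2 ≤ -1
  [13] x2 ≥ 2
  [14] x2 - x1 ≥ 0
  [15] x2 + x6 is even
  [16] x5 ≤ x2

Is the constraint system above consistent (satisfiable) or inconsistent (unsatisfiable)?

Satisfiable

Take x1 = 2, x2 = 3, x3 = 3, x4 = 2, x5 = 1, x6 = 3. Then constraint 4: x4 + x2 = 5; constraint 5: x2 + x1 = 5, and every other listed constraint is also met.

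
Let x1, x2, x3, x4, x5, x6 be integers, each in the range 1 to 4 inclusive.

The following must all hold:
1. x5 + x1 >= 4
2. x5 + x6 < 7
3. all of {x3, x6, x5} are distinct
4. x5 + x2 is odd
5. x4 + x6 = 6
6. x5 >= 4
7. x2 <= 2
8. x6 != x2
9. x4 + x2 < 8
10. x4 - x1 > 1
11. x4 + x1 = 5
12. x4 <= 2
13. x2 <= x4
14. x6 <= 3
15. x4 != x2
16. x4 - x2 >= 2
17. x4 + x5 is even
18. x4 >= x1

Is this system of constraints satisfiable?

From constraint 12: x4 ≤ 2. From constraint 14: x6 ≤ 3. Hence x4 + x6 ≤ 5. But constraint 5 requires x4 + x6 = 6, and 6 > 5. Contradiction.

Unsatisfiable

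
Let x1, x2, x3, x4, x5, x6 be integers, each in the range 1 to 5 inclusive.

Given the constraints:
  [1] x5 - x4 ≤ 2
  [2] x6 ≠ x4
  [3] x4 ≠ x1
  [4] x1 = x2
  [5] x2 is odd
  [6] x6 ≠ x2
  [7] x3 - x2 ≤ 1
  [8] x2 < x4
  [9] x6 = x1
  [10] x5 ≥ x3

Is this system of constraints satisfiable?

Unsatisfiable

From constraints 4 and 9, x6 = x1 = x2, so x6 = x2. But constraint 6 says x6 ≠ x2. Contradiction.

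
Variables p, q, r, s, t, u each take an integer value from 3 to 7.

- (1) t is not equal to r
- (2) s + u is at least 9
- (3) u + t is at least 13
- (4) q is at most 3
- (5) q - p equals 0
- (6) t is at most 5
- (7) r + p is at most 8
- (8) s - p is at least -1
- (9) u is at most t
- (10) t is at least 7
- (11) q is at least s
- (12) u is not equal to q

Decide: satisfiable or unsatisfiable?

Unsatisfiable

From constraints 4 and 11: s ≤ q ≤ 3. From constraints 6 and 9: u ≤ t ≤ 5. Hence s + u ≤ 8. But constraint 2 requires s + u ≥ 9, and 9 > 8. Contradiction.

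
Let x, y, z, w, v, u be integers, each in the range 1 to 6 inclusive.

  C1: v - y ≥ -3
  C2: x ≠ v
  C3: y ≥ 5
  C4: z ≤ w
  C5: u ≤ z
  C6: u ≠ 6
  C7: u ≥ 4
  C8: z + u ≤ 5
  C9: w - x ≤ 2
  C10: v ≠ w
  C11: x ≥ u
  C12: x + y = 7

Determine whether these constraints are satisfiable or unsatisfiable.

From constraints 7 and 11: x ≥ u ≥ 4. From constraint 3: y ≥ 5. Hence x + y ≥ 9. But constraint 12 requires x + y = 7, and 7 < 9. Contradiction.

Unsatisfiable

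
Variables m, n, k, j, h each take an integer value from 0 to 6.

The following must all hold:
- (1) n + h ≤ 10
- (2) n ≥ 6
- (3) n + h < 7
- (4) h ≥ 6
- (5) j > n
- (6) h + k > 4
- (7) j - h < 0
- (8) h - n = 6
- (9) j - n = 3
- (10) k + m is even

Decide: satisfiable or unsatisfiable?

Unsatisfiable

From constraint 2: n ≥ 6. From constraint 4: h ≥ 6. Hence n + h ≥ 12. But constraint 1 requires n + h ≤ 10, and 10 < 12. Contradiction.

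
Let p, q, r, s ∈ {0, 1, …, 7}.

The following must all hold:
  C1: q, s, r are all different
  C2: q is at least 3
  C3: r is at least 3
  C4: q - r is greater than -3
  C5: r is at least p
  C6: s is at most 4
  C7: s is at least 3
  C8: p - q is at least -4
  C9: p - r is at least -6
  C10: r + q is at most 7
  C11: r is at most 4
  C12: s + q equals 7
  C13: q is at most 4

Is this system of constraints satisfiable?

Unsatisfiable

Constraints 2, 3, 6, 7, 11, and 13 confine each of q, s, r to the 2 values {3, 4}.
Constraint 1 requires all 3 of them to be distinct, but only 2 values are available — impossible by the pigeonhole principle.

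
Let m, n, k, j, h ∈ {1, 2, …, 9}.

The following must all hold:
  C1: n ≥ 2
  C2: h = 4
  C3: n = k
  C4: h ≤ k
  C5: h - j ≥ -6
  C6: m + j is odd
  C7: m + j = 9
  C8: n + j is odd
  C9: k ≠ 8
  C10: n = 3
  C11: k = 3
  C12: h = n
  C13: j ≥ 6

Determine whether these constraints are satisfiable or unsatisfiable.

Unsatisfiable

Constraint 2 fixes h = 4 and constraint 11 fixes k = 3. Constraints 3 and 12 give h = n = k, so h = k. But 4 ≠ 3 — contradiction.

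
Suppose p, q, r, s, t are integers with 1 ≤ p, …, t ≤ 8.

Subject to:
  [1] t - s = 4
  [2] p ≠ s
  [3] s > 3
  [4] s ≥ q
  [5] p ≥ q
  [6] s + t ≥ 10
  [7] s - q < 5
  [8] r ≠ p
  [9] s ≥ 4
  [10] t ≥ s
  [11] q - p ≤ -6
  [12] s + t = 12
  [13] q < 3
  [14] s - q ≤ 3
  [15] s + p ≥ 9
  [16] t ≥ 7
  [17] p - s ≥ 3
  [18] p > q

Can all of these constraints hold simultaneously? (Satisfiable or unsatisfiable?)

Take p = 7, q = 1, r = 8, s = 4, t = 8. Then constraint 1: t - s = 4; constraint 6: s + t = 12; constraint 7: s - q = 3, and every other listed constraint is also met.

Satisfiable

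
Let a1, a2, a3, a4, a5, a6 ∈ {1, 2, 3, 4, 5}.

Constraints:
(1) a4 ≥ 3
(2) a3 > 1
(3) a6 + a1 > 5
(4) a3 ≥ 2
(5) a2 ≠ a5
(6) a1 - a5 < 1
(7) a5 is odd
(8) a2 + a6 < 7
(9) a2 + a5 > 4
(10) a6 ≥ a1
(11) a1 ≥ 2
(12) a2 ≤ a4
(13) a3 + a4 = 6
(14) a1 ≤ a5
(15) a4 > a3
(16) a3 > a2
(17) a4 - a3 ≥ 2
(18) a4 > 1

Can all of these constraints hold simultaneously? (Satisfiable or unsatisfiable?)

Take a1 = 4, a2 = 1, a3 = 2, a4 = 4, a5 = 5, a6 = 4. Then constraint 3: a6 + a1 = 8; constraint 6: a1 - a5 = -1; constraint 8: a2 + a6 = 5, and every other listed constraint is also met.

Satisfiable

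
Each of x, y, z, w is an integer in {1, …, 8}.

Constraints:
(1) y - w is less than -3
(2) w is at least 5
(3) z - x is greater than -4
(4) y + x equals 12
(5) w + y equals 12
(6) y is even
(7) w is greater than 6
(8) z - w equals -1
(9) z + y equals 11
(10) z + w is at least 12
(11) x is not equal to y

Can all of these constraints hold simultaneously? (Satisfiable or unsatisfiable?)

Satisfiable

One satisfying assignment is x = 8, y = 4, z = 7, w = 8.
For the less obvious constraints — constraint 1: y - w = -4; constraint 3: z - x = -1; constraint 4: y + x = 12 — and the others hold by inspection.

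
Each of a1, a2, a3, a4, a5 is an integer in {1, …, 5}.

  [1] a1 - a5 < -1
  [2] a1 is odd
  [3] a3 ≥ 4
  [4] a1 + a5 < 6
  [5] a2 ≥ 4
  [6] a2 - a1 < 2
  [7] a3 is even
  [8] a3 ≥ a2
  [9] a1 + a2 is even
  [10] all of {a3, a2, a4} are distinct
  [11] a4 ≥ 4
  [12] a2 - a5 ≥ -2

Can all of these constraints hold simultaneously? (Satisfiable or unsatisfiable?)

Constraints 3, 5, and 11 confine each of a3, a2, a4 to the 2 values {4, 5} (the domain already gives each ≤ 5).
Constraint 10 requires all 3 of them to be distinct, but only 2 values are available — impossible by the pigeonhole principle.

Unsatisfiable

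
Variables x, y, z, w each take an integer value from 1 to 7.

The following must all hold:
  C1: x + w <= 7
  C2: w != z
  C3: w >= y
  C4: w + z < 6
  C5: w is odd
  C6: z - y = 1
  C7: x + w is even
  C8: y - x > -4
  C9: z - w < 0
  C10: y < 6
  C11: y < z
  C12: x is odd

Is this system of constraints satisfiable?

Satisfiable

The assignment x = 3, y = 1, z = 2, w = 3 works:
  constraint 1 holds since x + w = 6.
  constraint 4 holds since w + z = 5.
  constraint 6 holds since z - y = 1.
The rest check out directly.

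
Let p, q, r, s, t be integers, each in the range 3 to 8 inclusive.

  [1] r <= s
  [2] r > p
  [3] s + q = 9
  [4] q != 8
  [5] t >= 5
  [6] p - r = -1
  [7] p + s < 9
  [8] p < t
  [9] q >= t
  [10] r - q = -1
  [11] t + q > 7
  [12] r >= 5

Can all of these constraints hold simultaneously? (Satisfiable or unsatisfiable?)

Unsatisfiable

From constraints 1 and 12: s ≥ r ≥ 5. From constraints 5 and 9: q ≥ t ≥ 5. Hence s + q ≥ 10. But constraint 3 requires s + q = 9, and 9 < 10. Contradiction.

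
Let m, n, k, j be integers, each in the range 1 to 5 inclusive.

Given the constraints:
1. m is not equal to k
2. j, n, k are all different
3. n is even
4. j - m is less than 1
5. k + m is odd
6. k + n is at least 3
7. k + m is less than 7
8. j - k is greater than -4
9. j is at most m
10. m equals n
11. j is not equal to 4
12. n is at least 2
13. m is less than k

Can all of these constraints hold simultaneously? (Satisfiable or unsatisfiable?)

Setting (m, n, k, j) = (2, 2, 3, 1) satisfies everything: constraint 4: j - m = -1; constraint 6: k + n = 5, and the others follow.

Satisfiable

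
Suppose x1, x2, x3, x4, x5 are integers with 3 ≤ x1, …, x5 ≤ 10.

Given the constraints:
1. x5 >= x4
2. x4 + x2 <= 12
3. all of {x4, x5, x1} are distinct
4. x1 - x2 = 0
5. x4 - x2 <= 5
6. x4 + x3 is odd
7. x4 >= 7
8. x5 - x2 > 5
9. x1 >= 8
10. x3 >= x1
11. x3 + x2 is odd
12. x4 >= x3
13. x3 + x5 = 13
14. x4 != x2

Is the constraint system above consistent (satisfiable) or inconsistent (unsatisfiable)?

Unsatisfiable

From constraints 9 and 10: x3 ≥ x1 ≥ 8. From constraints 1 and 7: x5 ≥ x4 ≥ 7. Hence x3 + x5 ≥ 15. But constraint 13 requires x3 + x5 = 13, and 13 < 15. Contradiction.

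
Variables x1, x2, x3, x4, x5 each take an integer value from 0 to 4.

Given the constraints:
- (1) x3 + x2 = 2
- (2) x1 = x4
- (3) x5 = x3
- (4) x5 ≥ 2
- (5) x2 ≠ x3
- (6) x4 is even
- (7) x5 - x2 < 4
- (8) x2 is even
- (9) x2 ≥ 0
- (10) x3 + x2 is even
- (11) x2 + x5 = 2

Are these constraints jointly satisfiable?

One satisfying assignment is x1 = 2, x2 = 0, x3 = 2, x4 = 2, x5 = 2.
For the less obvious constraints — constraint 1: x3 + x2 = 2; constraint 7: x5 - x2 = 2 — and the others hold by inspection.

Satisfiable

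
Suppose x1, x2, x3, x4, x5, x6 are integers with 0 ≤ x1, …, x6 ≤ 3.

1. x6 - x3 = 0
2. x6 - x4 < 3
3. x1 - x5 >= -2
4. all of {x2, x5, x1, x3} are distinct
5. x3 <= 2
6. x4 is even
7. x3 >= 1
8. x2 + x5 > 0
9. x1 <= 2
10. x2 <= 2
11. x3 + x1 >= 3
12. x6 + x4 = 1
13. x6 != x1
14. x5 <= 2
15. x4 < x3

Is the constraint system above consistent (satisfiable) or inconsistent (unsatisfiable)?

Unsatisfiable

Constraints 5, 9, 10, and 14 confine each of x2, x5, x1, x3 to the 3 values {0, …, 2} (the domain already gives each ≥ 0).
Constraint 4 requires all 4 of them to be distinct, but only 3 values are available — impossible by the pigeonhole principle.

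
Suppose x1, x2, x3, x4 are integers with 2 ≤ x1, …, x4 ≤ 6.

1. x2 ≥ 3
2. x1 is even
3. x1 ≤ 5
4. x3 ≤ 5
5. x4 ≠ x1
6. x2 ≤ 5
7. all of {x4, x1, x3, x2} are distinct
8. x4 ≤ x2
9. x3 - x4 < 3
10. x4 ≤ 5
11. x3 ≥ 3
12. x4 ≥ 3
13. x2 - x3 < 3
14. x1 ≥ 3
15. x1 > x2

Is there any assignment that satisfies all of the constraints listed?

Constraints 1, 3, 4, 6, 10, 11, 12, and 14 confine each of x4, x1, x3, x2 to the 3 values {3, …, 5}.
Constraint 7 requires all 4 of them to be distinct, but only 3 values are available — impossible by the pigeonhole principle.

Unsatisfiable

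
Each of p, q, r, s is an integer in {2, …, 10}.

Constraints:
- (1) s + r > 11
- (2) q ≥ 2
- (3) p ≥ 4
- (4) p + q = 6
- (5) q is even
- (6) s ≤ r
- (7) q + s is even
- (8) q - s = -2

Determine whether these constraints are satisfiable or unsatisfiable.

Try p = 4, q = 2, r = 10, s = 4.
Check constraint 1: s + r = 14; constraint 4: p + q = 6. The remaining constraints are straightforward to verify.

Satisfiable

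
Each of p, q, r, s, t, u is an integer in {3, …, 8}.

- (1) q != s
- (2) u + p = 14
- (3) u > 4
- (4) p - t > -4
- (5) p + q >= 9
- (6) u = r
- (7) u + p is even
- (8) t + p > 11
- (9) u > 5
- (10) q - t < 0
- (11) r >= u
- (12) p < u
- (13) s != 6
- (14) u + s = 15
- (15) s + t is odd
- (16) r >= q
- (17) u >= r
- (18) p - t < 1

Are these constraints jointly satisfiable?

Setting (p, q, r, s, t, u) = (6, 5, 8, 7, 8, 8) satisfies everything: constraint 2: u + p = 14; constraint 4: p - t = -2, and the others follow.

Satisfiable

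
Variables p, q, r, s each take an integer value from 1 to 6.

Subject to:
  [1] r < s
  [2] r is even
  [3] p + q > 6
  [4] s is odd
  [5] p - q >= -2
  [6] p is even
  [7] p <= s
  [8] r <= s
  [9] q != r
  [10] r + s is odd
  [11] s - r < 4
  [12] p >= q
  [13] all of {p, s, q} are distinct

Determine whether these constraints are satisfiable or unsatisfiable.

Satisfiable

Take p = 4, q = 3, r = 2, s = 5. Then constraint 3: p + q = 7; constraint 5: p - q = 1, and every other listed constraint is also met.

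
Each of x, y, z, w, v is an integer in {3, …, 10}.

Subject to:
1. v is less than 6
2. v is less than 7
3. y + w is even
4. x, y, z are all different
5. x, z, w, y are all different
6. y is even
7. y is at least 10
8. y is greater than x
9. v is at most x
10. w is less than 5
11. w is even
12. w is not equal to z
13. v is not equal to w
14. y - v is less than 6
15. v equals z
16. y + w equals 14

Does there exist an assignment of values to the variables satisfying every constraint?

Setting (x, y, z, w, v) = (6, 10, 5, 4, 5) satisfies everything: constraint 14: y - v = 5; constraint 16: y + w = 14, and the others follow.

Satisfiable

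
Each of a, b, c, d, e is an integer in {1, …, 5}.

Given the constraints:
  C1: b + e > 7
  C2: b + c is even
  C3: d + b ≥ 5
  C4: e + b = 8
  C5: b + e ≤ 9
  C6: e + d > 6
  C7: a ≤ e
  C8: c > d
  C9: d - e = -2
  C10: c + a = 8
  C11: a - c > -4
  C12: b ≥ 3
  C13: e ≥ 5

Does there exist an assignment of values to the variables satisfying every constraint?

Setting (a, b, c, d, e) = (3, 3, 5, 3, 5) satisfies everything: constraint 1: b + e = 8; constraint 3: d + b = 6; constraint 4: e + b = 8, and the others follow.

Satisfiable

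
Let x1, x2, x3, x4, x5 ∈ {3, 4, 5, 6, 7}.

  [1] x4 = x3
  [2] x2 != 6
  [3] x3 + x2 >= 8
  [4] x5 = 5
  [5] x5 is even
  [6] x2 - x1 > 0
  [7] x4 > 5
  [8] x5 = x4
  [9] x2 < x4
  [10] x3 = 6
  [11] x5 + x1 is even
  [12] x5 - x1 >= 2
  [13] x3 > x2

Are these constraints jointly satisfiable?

Constraint 4 fixes x5 = 5 and constraint 10 fixes x3 = 6. Constraints 1 and 8 give x5 = x4 = x3, so x5 = x3. But 5 ≠ 6 — contradiction.

Unsatisfiable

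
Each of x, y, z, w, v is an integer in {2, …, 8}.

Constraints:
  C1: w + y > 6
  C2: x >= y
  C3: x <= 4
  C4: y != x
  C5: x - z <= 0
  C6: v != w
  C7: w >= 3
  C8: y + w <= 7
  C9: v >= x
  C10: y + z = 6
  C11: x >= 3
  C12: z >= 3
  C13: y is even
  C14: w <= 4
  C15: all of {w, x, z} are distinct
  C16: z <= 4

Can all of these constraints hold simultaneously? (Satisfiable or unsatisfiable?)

Constraints 3, 7, 11, 12, 14, and 16 confine each of w, x, z to the 2 values {3, 4}.
Constraint 15 requires all 3 of them to be distinct, but only 2 values are available — impossible by the pigeonhole principle.

Unsatisfiable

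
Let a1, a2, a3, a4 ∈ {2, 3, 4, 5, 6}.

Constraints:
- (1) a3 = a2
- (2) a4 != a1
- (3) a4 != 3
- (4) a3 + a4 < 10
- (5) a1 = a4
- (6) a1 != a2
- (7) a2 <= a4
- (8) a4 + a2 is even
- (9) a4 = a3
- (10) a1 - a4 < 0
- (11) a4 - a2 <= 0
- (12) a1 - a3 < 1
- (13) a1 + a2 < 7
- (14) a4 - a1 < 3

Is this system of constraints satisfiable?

From constraints 1, 5, and 9, a1 = a4 = a3 = a2, so a1 = a2. But constraint 6 says a1 ≠ a2. Contradiction.

Unsatisfiable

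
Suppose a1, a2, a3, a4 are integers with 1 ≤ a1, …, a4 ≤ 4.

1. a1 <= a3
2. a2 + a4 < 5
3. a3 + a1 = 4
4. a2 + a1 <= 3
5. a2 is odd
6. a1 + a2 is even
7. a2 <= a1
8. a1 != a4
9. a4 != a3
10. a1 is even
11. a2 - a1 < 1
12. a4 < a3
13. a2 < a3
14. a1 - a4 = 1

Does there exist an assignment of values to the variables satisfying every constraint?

Unsatisfiable

Constraint 10 makes a1 even and constraint 5 makes a2 odd, so a1 + a2 must be odd. Constraint 6 says a1 + a2 is even — contradiction.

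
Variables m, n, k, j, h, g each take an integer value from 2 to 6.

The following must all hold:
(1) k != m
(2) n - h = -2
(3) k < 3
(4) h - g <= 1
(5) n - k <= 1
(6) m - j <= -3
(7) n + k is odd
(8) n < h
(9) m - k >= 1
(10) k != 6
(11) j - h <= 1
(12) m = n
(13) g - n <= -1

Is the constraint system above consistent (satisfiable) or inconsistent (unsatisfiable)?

Constraints 4, 5, 6, 9, 11, and 13 give j − m ≥ 3, m − k ≥ 1, k − n ≥ -1, n − g ≥ 1, g − h ≥ -1, h − j ≥ -1.
Adding all 6 inequalities: the left sides telescope to 0, and the right sides sum to 3 + 1 + (-1) + 1 + (-1) + (-1) = 2. So 0 ≥ 2, which is false.

Unsatisfiable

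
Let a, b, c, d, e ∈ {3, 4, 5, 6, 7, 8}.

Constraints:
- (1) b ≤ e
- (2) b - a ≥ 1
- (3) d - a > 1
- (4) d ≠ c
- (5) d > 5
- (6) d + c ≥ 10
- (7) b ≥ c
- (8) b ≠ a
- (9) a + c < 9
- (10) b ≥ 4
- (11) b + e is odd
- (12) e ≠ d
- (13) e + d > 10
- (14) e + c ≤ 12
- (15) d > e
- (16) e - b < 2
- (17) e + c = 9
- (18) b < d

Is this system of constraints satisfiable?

Take a = 3, b = 5, c = 3, d = 7, e = 6. Then constraint 2: b - a = 2; constraint 3: d - a = 4, and every other listed constraint is also met.

Satisfiable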